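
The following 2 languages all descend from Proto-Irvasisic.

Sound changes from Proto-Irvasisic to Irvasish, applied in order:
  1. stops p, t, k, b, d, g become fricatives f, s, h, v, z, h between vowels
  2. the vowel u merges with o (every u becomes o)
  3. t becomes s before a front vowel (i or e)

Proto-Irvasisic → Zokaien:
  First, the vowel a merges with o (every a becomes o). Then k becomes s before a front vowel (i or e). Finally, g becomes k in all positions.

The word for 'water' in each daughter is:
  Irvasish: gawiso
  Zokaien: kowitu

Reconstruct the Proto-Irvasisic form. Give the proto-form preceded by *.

Position 1: Irvasish has g, Zokaien has k. Irvasish preserves g here (none of its changes turn any other segment into g), so the proto-segment is *g.
Position 2: Irvasish has a, Zokaien has o. Irvasish preserves a here (none of its changes turn any other segment into a), so the proto-segment is *a.
Position 6: Irvasish has o, Zokaien has u. Zokaien preserves u here (none of its changes turn any other segment into u), so the proto-segment is *u.
Continuing position by position gives *gawitu; check it forward:
Irvasish: start from *gawitu.
  rule 1 (intervocalic lenition): gawitu → gawisu
  rule 2 (vowel merger): gawisu → gawiso
  rule 3: no change — gawiso
  ⇒ Irvasish gawiso
Zokaien: *gawitu
  gawitu → gowitu   [vowel merger]
  gowitu (rule 2 does not apply)
  gowitu → kowitu   [unconditioned shift]
  giving Zokaien kowitu.
*gawitu is the unique common source.

*gawitu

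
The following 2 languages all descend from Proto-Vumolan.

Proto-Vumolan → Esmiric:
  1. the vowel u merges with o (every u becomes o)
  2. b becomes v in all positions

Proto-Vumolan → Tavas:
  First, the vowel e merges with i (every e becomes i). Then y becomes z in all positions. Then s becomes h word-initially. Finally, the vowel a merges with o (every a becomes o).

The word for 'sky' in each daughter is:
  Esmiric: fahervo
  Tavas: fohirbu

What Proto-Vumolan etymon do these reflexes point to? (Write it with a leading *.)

*faherbu

Position 2: Esmiric has a, Tavas has o. Esmiric preserves a here (none of its changes turn any other segment into a), so the proto-segment is *a.
Position 4: Esmiric has e, Tavas has i. Esmiric preserves e here (none of its changes turn any other segment into e), so the proto-segment is *e.
Position 6: Esmiric has v, Tavas has b. Tavas preserves b here (none of its changes turn any other segment into b), so the proto-segment is *b.
This points to *faherbu. Verify forward in each daughter:
Esmiric: *faherbu
  faherbu → faherbo   [vowel merger]
  faherbo → fahervo   [unconditioned shift]
  giving Esmiric fahervo.
Tavas: *faherbu > fahirbu > fohirbu  (by vowel merger, vowel merger)
No other proto-form is consistent with every reflex, so the reconstruction is *faherbu.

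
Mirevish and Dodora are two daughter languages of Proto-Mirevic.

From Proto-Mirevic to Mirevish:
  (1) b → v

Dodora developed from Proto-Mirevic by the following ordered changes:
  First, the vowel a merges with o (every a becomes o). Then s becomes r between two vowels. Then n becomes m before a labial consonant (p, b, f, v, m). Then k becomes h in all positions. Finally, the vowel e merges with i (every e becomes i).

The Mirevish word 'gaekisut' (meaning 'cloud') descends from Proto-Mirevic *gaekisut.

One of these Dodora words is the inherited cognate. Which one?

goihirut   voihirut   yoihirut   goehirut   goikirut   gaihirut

goihirut

Dodora: start from *gaekisut.
  rule 1 (vowel merger): gaekisut → goekisut
  rule 2 (rhotacism): goekisut → goekirut
  rule 3: no change — goekirut
  rule 4 (unconditioned shift): goekirut → goehirut
  rule 5 (vowel merger): goehirut → goihirut
  ⇒ Dodora goihirut
The other candidates each miss or misapply at least one Dodora change.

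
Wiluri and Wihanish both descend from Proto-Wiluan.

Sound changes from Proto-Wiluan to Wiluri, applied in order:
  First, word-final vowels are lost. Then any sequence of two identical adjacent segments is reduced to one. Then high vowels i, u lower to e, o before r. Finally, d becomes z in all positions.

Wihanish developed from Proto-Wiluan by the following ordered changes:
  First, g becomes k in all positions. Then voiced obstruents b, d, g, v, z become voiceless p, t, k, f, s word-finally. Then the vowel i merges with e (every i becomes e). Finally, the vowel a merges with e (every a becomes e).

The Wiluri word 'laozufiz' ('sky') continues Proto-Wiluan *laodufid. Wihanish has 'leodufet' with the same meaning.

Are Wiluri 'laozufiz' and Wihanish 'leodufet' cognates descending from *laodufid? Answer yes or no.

yes

Derive the expected Wihanish reflex of *laodufid:
Wihanish: *laodufid
  laodufid (rule 1 does not apply)
  laodufid → laodufit   [final devoicing]
  laodufit → laodufet   [vowel merger]
  laodufet → leodufet   [vowel merger]
  giving Wihanish leodufet.
Wihanish 'leodufet' matches the regular reflex exactly, so the pair is cognate.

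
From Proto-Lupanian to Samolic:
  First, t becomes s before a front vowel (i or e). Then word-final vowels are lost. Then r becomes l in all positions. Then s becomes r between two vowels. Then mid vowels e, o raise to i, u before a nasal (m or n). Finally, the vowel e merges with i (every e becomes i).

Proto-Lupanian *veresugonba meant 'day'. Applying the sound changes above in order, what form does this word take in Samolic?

Samolic: *veresugonba
  veresugonba (rule 1 does not apply)
  veresugonba → veresugonb   [apocope]
  veresugonb → velesugonb   [unconditioned shift]
  velesugonb → velerugonb   [rhotacism]
  velerugonb → velerugunb   [pre-nasal raising]
  velerugunb → vilirugunb   [vowel merger]
  giving Samolic vilirugunb.

vilirugunb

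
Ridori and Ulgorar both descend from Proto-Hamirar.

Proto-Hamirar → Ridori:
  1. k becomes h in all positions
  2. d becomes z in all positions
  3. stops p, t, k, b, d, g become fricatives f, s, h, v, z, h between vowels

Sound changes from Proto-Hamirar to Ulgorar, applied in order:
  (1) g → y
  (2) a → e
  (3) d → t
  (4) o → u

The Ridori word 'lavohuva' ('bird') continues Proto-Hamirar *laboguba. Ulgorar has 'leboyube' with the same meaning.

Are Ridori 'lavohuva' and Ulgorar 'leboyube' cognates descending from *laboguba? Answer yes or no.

Derive the expected Ulgorar reflex of *laboguba:
Ulgorar: *laboguba
  laboguba → laboyuba   [unconditioned shift]
  laboyuba → leboyube   [vowel merger]
  leboyube (rule 3 does not apply)
  leboyube → lebuyube   [vowel merger]
  giving Ulgorar lebuyube.
The regular Ulgorar reflex would be 'lebuyube', but the attested form is 'leboyube'. The correspondence is irregular, so they are not cognates (the Ulgorar form has a different source).

no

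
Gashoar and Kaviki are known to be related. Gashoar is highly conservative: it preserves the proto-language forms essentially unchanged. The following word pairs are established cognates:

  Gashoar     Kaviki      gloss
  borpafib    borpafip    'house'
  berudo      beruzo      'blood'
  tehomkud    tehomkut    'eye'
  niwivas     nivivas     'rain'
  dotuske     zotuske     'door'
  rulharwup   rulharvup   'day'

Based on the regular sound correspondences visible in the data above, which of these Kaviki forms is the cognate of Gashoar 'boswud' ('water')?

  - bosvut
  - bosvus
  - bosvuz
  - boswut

bosvut

rulharwup ~ rulharvup — Gashoar w corresponds to Kaviki v after a consonant, before a back vowel.
tehomkud ~ tehomkut — Gashoar d corresponds to Kaviki t word-finally.
Applying these to Gashoar 'boswud':
  boswud → bosvud   (w→v after a consonant, before a back vowel)
  bosvud → bosvut   (d→t word-finally)
So the Kaviki cognate is 'bosvut'.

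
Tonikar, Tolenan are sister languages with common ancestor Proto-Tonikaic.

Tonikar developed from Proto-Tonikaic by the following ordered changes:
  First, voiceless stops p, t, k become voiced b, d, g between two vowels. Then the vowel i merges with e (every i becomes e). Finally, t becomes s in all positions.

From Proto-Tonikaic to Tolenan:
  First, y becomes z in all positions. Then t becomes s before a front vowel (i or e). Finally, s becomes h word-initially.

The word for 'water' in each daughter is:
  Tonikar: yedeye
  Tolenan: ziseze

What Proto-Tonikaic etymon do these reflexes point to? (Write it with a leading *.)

*yiteye

Position 1: Tonikar has y, Tolenan has z. Tonikar preserves y here (none of its changes turn any other segment into y), so the proto-segment is *y.
Position 5: Tonikar has y, Tolenan has z. Tonikar preserves y here (none of its changes turn any other segment into y), so the proto-segment is *y.
Position 3: Tonikar has d, Tolenan has s. Taking the neighbouring segments as reconstructed: Tonikar d could go back to *t or *d; Tolenan s could go back to *t or *s — the one source consistent with every daughter is *t.
Verify the candidate proto-form against each daughter:
Tonikar: start from *yiteye.
  rule 1 (intervocalic voicing): yiteye → yideye
  rule 2 (vowel merger): yideye → yedeye
  rule 3: no change — yedeye
  ⇒ Tonikar yedeye
Tolenan: start from *yiteye.
  rule 1 (unconditioned shift): yiteye → ziteze
  rule 2 (palatalisation): ziteze → ziseze
  rule 3: no change — ziseze
  ⇒ Tolenan ziseze
No other proto-form is consistent with every reflex, so the reconstruction is *yiteye.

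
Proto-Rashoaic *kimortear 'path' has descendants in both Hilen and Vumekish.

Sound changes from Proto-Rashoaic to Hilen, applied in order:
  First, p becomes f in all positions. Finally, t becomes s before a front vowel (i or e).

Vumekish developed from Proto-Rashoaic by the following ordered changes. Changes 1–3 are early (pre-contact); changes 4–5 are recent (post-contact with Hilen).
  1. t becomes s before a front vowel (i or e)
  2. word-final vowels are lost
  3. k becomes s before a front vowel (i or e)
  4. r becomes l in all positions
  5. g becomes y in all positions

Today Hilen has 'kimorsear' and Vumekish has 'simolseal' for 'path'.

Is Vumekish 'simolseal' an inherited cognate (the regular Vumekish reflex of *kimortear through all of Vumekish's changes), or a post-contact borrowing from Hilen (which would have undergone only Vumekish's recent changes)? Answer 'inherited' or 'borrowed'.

If inherited, *kimortear would pass through all of Vumekish's changes:
Vumekish: start from *kimortear.
  rule 1 (palatalisation): kimortear → kimorsear
  rule 2: no change — kimorsear
  rule 3 (palatalisation): kimorsear → simorsear
  rule 4 (unconditioned shift): simorsear → simolseal
  rule 5: no change — simolseal
  ⇒ Vumekish simolseal
If borrowed from Hilen 'kimorsear' after the early changes, it would undergo only the recent ones:
  rule 4 (unconditioned shift): kimorsear → kimolseal
  rule 5 (unconditioned shift): no change (kimolseal)
  ⇒ as a loan: kimolseal
Vumekish 'simolseal' matches the inherited outcome exactly, so it is an inherited cognate, not a loan.

inherited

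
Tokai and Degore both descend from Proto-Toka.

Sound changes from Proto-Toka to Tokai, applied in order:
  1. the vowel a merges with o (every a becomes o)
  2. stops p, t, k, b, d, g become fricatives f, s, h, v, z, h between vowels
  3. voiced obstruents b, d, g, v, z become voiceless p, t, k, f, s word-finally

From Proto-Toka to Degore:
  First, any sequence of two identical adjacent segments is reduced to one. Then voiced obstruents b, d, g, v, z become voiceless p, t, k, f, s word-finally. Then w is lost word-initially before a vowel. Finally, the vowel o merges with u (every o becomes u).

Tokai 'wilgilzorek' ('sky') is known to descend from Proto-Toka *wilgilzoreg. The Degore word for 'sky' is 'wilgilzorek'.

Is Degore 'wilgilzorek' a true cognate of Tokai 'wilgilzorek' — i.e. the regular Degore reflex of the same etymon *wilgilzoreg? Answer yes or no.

no

Derive the expected Degore reflex of *wilgilzoreg:
Degore: *wilgilzoreg
  wilgilzoreg (rule 1 does not apply)
  wilgilzoreg → wilgilzorek   [final devoicing]
  wilgilzorek → ilgilzorek   [glide loss]
  ilgilzorek → ilgilzurek   [vowel merger]
  giving Degore ilgilzurek.
The regular Degore reflex would be 'ilgilzurek', but the attested form is 'wilgilzorek'. The correspondence is irregular, so they are not cognates (the Degore form has a different source).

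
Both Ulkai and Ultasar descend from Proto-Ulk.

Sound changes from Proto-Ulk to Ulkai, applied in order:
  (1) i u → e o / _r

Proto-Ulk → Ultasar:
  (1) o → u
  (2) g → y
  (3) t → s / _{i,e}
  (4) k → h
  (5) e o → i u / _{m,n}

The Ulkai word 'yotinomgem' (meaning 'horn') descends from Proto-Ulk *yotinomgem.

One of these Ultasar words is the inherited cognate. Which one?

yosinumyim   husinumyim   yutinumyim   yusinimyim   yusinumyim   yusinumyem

Ultasar: start from *yotinomgem.
  rule 1 (vowel merger): yotinomgem → yutinumgem
  rule 2 (unconditioned shift): yutinumgem → yutinumyem
  rule 3 (palatalisation): yutinumyem → yusinumyem
  rule 4: no change — yusinumyem
  rule 5 (pre-nasal raising): yusinumyem → yusinumyim
  ⇒ Ultasar yusinumyim

yusinumyim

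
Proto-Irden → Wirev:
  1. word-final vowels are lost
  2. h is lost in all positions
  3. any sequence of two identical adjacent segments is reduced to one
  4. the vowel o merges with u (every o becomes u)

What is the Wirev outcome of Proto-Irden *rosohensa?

Wirev: *rosohensa > rosohens > rosoens > rusuens  (by apocope, h-loss, vowel merger)

rusuens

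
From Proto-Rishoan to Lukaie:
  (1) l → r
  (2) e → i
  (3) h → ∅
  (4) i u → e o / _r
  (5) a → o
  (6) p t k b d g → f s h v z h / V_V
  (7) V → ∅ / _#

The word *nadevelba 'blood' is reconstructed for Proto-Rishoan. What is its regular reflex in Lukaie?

noziverb

Lukaie: start from *nadevelba.
  rule 1 (unconditioned shift): nadevelba → nadeverba
  rule 2 (vowel merger): nadeverba → nadivirba
  rule 3: no change — nadivirba
  rule 4 (pre-rhotic lowering): nadivirba → nadiverba
  rule 5 (vowel merger): nadiverba → nodiverbo
  rule 6 (intervocalic lenition): nodiverbo → noziverbo
  rule 7 (apocope): noziverbo → noziverb
  ⇒ Lukaie noziverb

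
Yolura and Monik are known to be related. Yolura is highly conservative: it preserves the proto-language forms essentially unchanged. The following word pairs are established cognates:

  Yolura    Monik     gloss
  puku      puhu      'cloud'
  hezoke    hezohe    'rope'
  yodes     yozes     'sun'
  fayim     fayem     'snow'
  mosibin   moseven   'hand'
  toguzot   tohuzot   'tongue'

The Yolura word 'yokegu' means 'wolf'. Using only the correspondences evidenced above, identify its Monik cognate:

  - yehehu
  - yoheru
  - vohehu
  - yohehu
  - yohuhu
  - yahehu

yohehu

hezoke ~ hezohe — Yolura k corresponds to Monik h between vowels (before a front vowel).
toguzot ~ tohuzot — Yolura g corresponds to Monik h between vowels (before a back vowel).
Applying these to Yolura 'yokegu':
  yokegu → yohegu   (k→h between vowels (before a front vowel))
  yohegu → yohehu   (g→h between vowels (before a back vowel))
So the Monik cognate is 'yohehu'.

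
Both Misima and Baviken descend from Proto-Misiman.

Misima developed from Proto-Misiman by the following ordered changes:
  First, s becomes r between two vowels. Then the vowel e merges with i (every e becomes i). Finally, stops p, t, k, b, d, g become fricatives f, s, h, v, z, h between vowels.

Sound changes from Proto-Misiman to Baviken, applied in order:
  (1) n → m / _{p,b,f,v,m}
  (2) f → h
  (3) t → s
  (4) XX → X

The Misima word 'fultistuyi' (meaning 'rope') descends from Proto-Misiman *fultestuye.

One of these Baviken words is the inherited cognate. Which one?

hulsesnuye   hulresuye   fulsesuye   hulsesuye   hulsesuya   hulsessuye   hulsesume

Baviken: *fultestuye
  fultestuye (rule 1 does not apply)
  fultestuye → hultestuye   [unconditioned shift]
  hultestuye → hulsessuye   [unconditioned shift]
  hulsessuye → hulsesuye   [degemination]
  giving Baviken hulsesuye.
The other candidates each miss or misapply at least one Baviken change.

hulsesuye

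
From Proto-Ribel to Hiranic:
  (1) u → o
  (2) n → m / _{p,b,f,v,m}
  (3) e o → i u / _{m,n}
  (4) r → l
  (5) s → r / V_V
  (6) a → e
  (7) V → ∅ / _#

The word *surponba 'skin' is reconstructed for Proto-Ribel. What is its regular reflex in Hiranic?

Hiranic: *surponba > sorponba > sorpomba > sorpumba > solpumba > solpumbe > solpumb  (by vowel merger, nasal place assimilation, pre-nasal raising, unconditioned shift, vowel merger, apocope)

solpumb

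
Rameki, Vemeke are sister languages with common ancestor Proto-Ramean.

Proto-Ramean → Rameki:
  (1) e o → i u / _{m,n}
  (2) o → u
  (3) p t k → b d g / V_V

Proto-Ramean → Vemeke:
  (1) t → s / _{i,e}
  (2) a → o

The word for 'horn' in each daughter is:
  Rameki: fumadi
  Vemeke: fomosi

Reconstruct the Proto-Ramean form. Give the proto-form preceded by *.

Position 4: Rameki has a, Vemeke has o. Rameki preserves a here (none of its changes turn any other segment into a), so the proto-segment is *a.
Position 5: Rameki has d, Vemeke has s. Taking the neighbouring segments as reconstructed: Rameki d could go back to *t or *d; Vemeke s could go back to *t or *s — the one source consistent with every daughter is *t.
Verify the candidate proto-form against each daughter:
Rameki: start from *fomati.
  rule 1 (pre-nasal raising): fomati → fumati
  rule 2: no change — fumati
  rule 3 (intervocalic voicing): fumati → fumadi
  ⇒ Rameki fumadi
Vemeke: *fomati > fomasi > fomosi  (by palatalisation, vowel merger)
Only *fomati yields all of Rameki fumadi, Vemeke fomosi.

*fomati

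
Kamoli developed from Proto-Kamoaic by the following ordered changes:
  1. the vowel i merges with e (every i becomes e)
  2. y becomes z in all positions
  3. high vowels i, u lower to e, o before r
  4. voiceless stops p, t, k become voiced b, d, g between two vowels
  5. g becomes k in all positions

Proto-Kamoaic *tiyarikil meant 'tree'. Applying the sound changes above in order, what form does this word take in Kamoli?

tezarekel

Kamoli: *tiyarikil > teyarekel > tezarekel > tezaregel > tezarekel  (by vowel merger, unconditioned shift, intervocalic voicing, unconditioned shift)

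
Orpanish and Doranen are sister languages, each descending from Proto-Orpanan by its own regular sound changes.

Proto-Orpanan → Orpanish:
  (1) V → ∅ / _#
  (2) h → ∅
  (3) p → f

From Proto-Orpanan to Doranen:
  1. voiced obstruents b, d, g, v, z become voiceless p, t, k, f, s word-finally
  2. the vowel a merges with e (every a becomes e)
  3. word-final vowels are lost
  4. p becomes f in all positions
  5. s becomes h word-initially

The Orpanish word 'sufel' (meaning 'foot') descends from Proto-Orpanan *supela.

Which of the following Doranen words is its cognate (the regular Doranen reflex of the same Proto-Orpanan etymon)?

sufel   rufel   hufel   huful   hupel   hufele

Doranen: start from *supela.
  rule 1: no change — supela
  rule 2 (vowel merger): supela → supele
  rule 3 (apocope): supele → supel
  rule 4 (unconditioned shift): supel → sufel
  rule 5 (debuccalisation): sufel → hufel
  ⇒ Doranen hufel

hufel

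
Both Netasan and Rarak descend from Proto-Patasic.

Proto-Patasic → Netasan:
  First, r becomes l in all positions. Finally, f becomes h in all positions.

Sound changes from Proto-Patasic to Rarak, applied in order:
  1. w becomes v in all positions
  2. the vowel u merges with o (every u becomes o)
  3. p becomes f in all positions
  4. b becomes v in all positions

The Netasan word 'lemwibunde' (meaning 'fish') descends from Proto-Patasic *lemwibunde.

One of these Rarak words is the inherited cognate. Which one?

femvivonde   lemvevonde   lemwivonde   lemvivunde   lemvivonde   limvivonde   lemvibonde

Rarak: *lemwibunde > lemvibunde > lemvibonde > lemvivonde  (by unconditioned shift, vowel merger, unconditioned shift)
Among the options, 'lemvivonde' alone shows every Rarak change applied in order.

lemvivonde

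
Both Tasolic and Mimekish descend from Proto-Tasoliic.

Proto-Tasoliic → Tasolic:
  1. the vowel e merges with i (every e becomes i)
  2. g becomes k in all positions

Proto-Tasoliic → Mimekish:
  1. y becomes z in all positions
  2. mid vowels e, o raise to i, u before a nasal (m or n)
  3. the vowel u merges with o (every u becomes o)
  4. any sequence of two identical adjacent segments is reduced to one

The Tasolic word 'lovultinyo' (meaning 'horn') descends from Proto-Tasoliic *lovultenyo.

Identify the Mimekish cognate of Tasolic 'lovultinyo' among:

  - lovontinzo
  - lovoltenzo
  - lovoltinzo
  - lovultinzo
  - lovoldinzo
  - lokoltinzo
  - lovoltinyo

lovoltinzo

Mimekish: start from *lovultenyo.
  rule 1 (unconditioned shift): lovultenyo → lovultenzo
  rule 2 (pre-nasal raising): lovultenzo → lovultinzo
  rule 3 (vowel merger): lovultinzo → lovoltinzo
  rule 4: no change — lovoltinzo
  ⇒ Mimekish lovoltinzo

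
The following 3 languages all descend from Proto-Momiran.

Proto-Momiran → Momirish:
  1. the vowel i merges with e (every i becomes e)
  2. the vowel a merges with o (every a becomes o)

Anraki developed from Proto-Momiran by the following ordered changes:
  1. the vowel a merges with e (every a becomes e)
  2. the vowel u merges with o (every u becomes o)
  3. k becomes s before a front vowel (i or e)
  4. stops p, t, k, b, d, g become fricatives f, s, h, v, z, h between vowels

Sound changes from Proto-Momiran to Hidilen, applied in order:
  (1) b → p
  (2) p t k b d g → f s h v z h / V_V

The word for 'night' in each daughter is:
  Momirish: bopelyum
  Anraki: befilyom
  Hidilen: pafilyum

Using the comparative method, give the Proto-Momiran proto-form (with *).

Position 3: Momirish has p, Anraki has f, Hidilen has f. Momirish preserves p here (none of its changes turn any other segment into p), so the proto-segment is *p.
Position 1: Momirish has b, Anraki has b, Hidilen has p. Momirish preserves b here (none of its changes turn any other segment into b), so the proto-segment is *b.
Position 7: Momirish has u, Anraki has o, Hidilen has u. Momirish preserves u here (none of its changes turn any other segment into u), so the proto-segment is *u.
Continuing position by position gives *bapilyum; check it forward:
Momirish: *bapilyum > bapelyum > bopelyum  (by vowel merger, vowel merger)
Anraki: *bapilyum > bepilyum > bepilyom > befilyom  (by vowel merger, vowel merger, intervocalic lenition)
Hidilen: *bapilyum > papilyum > pafilyum  (by unconditioned shift, intervocalic lenition)
*bapilyum is the unique common source.

*bapilyum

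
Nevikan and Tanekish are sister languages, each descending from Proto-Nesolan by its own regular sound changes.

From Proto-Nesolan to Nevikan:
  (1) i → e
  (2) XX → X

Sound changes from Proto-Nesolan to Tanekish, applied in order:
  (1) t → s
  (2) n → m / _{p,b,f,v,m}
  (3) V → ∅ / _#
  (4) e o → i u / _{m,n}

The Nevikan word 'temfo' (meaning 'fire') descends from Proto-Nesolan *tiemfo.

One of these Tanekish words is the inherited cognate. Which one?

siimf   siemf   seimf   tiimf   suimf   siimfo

Tanekish: *tiemfo > siemfo > siemf > siimf  (by unconditioned shift, apocope, pre-nasal raising)
Among the options, 'siimf' alone shows every Tanekish change applied in order.

siimf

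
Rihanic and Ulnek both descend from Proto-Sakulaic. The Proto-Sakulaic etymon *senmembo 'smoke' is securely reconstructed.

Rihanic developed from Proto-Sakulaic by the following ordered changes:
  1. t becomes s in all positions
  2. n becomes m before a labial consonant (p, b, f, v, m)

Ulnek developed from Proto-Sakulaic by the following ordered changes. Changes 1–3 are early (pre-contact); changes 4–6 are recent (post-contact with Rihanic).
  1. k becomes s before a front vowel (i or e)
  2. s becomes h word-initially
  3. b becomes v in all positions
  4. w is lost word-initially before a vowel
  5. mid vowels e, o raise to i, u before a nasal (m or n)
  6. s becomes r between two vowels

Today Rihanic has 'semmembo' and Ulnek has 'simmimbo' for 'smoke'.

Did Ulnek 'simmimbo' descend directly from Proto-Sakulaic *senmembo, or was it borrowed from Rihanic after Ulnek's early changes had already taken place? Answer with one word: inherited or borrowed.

If inherited, *senmembo would pass through all of Ulnek's changes:
Ulnek: start from *senmembo.
  rule 1: no change — senmembo
  rule 2 (debuccalisation): senmembo → henmembo
  rule 3 (unconditioned shift): henmembo → henmemvo
  rule 4: no change — henmemvo
  rule 5 (pre-nasal raising): henmemvo → hinmimvo
  rule 6: no change — hinmimvo
  ⇒ Ulnek hinmimvo
If borrowed from Rihanic 'semmembo' after the early changes, it would undergo only the recent ones:
  rule 4 (glide loss): no change (semmembo)
  rule 5 (pre-nasal raising): semmembo → simmimbo
  rule 6 (rhotacism): no change (simmimbo)
  ⇒ as a loan: simmimbo
Ulnek 'simmimbo' matches the loan outcome 'simmimbo', not the inherited 'hinmimvo' — it skipped the early Ulnek changes, so it was borrowed from Rihanic.

borrowed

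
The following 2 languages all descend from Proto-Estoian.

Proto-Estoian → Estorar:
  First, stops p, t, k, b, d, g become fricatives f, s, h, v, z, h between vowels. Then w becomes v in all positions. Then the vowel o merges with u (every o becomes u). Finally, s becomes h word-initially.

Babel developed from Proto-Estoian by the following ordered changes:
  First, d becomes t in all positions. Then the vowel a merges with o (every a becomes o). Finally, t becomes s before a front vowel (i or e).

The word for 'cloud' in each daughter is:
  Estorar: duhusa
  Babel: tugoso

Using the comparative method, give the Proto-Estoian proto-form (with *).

Position 1: Estorar has d, Babel has t. Estorar preserves d here (none of its changes turn any other segment into d), so the proto-segment is *d.
Position 3: Estorar has h, Babel has g. Babel preserves g here (none of its changes turn any other segment into g), so the proto-segment is *g.
Continuing position by position gives *dugosa; check it forward:
Estorar: *dugosa
  dugosa → duhosa   [intervocalic lenition]
  duhosa (rule 2 does not apply)
  duhosa → duhusa   [vowel merger]
  duhusa (rule 4 does not apply)
  giving Estorar duhusa.
Babel: *dugosa
  dugosa → tugosa   [unconditioned shift]
  tugosa → tugoso   [vowel merger]
  tugoso (rule 3 does not apply)
  giving Babel tugoso.
*dugosa is the unique common source.

*dugosa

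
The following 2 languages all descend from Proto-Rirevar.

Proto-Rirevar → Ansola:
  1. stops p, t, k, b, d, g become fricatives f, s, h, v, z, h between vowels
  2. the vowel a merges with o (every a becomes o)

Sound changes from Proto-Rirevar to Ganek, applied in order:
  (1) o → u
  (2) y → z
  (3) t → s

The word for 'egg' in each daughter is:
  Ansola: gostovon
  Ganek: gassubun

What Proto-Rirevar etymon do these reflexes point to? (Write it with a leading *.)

*gastobon

Position 2: Ansola has o, Ganek has a. Ganek preserves a here (none of its changes turn any other segment into a), so the proto-segment is *a.
Position 5: Ansola has o, Ganek has u. Taking the neighbouring segments as reconstructed: Ansola o could go back to *a or *o; Ganek u could go back to *o or *u — the one source consistent with every daughter is *o.
Verify the candidate proto-form against each daughter:
Ansola: *gastobon > gastovon > gostovon  (by intervocalic lenition, vowel merger)
Ganek: start from *gastobon.
  rule 1 (vowel merger): gastobon → gastubun
  rule 2: no change — gastubun
  rule 3 (unconditioned shift): gastubun → gassubun
  ⇒ Ganek gassubun
No other proto-form is consistent with every reflex, so the reconstruction is *gastobon.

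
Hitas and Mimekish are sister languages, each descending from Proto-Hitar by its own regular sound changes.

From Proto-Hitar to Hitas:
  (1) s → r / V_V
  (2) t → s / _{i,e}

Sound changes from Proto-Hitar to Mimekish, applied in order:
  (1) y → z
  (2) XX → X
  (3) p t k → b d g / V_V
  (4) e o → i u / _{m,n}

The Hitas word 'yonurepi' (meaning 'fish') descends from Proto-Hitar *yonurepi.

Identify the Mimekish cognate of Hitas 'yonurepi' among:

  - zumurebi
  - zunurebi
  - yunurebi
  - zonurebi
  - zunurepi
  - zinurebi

Mimekish: *yonurepi
  yonurepi → zonurepi   [unconditioned shift]
  zonurepi (rule 2 does not apply)
  zonurepi → zonurebi   [intervocalic voicing]
  zonurebi → zunurebi   [pre-nasal raising]
  giving Mimekish zunurebi.
Among the options, 'zunurebi' alone shows every Mimekish change applied in order.

zunurebi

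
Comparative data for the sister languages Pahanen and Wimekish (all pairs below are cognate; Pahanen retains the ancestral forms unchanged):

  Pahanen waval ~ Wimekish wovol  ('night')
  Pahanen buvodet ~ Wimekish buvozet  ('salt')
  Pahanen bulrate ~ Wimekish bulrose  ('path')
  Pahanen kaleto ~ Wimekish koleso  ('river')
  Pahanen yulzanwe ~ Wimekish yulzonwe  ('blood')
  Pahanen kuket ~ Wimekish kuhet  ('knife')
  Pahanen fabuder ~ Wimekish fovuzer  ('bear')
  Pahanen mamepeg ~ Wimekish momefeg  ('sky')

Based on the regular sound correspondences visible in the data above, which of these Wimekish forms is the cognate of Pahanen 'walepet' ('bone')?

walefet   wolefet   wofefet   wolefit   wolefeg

waval ~ wovol, bulrate ~ bulrose — Pahanen a corresponds to Wimekish o after a consonant, before a consonant other than r, m, n, p, b, f, v.
mamepeg ~ momefeg — Pahanen p corresponds to Wimekish f between vowels (before a front vowel).
Applying these to Pahanen 'walepet':
  walepet → wolepet   (a→o after a consonant, before a consonant other than r, m, n, p, b, f, v)
  wolepet → wolefet   (p→f between vowels (before a front vowel))
So the Wimekish cognate is 'wolefet'.

wolefet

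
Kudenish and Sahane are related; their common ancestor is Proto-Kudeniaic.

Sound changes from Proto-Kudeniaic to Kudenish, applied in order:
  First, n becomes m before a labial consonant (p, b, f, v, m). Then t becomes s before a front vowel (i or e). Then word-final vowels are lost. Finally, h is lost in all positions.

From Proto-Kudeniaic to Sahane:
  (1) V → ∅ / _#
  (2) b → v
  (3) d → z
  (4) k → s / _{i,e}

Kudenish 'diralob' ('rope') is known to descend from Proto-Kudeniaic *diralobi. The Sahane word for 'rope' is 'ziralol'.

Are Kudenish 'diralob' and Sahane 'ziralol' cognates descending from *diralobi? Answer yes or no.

no

Derive the expected Sahane reflex of *diralobi:
Sahane: *diralobi > diralob > diralov > ziralov  (by apocope, unconditioned shift, unconditioned shift)
The regular Sahane reflex would be 'ziralov', but the attested form is 'ziralol'. The correspondence is irregular, so they are not cognates (the Sahane form has a different source).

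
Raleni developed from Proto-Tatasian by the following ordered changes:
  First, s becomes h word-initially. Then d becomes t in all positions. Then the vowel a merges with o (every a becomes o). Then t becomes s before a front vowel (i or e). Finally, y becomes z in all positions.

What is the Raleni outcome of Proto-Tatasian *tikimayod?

sikimozot

Raleni: *tikimayod > tikimayot > tikimoyot > sikimoyot > sikimozot  (by unconditioned shift, vowel merger, palatalisation, unconditioned shift)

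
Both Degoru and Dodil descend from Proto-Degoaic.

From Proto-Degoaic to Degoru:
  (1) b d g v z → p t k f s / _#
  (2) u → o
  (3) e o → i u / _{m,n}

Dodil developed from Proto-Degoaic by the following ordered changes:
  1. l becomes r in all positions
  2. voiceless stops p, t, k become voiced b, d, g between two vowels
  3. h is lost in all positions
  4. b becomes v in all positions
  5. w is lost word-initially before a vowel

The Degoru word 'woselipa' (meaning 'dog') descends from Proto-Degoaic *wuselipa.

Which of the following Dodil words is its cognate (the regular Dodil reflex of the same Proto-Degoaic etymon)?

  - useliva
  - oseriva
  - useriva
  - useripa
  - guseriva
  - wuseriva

useriva

Dodil: *wuselipa
  wuselipa → wuseripa   [unconditioned shift]
  wuseripa → wuseriba   [intervocalic voicing]
  wuseriba (rule 3 does not apply)
  wuseriba → wuseriva   [unconditioned shift]
  wuseriva → useriva   [glide loss]
  giving Dodil useriva.
Among the options, 'useriva' alone shows every Dodil change applied in order.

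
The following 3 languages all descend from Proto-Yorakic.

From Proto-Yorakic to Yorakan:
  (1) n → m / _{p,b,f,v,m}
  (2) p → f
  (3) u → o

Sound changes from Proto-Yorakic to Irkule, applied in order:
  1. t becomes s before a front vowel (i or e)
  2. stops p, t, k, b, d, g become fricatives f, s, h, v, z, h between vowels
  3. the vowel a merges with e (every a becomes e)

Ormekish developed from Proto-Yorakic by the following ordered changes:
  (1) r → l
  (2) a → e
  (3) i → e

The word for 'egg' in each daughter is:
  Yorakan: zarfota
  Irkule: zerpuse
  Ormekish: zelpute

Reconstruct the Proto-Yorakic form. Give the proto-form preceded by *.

*zarputa

Position 3: Yorakan has r, Irkule has r, Ormekish has l. Yorakan preserves r here (none of its changes turn any other segment into r), so the proto-segment is *r.
Position 6: Yorakan has t, Irkule has s, Ormekish has t. Yorakan preserves t here (none of its changes turn any other segment into t), so the proto-segment is *t.
Verify the candidate proto-form against each daughter:
Yorakan: *zarputa > zarfuta > zarfota  (by unconditioned shift, vowel merger)
Irkule: start from *zarputa.
  rule 1: no change — zarputa
  rule 2 (intervocalic lenition): zarputa → zarpusa
  rule 3 (vowel merger): zarpusa → zerpuse
  ⇒ Irkule zerpuse
Ormekish: start from *zarputa.
  rule 1 (unconditioned shift): zarputa → zalputa
  rule 2 (vowel merger): zalputa → zelpute
  rule 3: no change — zelpute
  ⇒ Ormekish zelpute
No other proto-form is consistent with every reflex, so the reconstruction is *zarputa.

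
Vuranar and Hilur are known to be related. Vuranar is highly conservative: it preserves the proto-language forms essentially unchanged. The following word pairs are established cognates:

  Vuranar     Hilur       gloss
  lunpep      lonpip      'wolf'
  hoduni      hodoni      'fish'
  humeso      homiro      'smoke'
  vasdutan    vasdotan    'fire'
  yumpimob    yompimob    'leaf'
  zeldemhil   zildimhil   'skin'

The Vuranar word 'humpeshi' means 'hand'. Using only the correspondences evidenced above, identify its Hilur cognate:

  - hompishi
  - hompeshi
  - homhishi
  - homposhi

humeso ~ homiro, yumpimob ~ yompimob — Vuranar u corresponds to Hilur o after a consonant, before a nasal.
humeso ~ homiro, zeldemhil ~ zildimhil — Vuranar e corresponds to Hilur i after a consonant, before a consonant other than r, m, n, p, b, f, v.
Applying these to Vuranar 'humpeshi':
  humpeshi → hompeshi   (u→o after a consonant, before a nasal)
  hompeshi → hompishi   (e→i after a consonant, before a consonant other than r, m, n, p, b, f, v)
So the Hilur cognate is 'hompishi'.

hompishi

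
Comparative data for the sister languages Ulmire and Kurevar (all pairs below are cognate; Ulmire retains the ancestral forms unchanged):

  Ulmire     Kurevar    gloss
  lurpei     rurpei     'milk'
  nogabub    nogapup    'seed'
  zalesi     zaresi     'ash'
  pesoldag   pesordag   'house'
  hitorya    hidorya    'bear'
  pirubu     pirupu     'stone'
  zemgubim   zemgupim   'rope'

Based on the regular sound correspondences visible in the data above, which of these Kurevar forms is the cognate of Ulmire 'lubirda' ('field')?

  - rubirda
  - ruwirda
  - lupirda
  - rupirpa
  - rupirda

rupirda

lurpei ~ rurpei — Ulmire l corresponds to Kurevar r word-initially before a back vowel.
zemgubim ~ zemgupim — Ulmire b corresponds to Kurevar p between vowels (before a front vowel).
Applying these to Ulmire 'lubirda':
  lubirda → rubirda   (l→r word-initially before a back vowel)
  rubirda → rupirda   (b→p between vowels (before a front vowel))
So the Kurevar cognate is 'rupirda'.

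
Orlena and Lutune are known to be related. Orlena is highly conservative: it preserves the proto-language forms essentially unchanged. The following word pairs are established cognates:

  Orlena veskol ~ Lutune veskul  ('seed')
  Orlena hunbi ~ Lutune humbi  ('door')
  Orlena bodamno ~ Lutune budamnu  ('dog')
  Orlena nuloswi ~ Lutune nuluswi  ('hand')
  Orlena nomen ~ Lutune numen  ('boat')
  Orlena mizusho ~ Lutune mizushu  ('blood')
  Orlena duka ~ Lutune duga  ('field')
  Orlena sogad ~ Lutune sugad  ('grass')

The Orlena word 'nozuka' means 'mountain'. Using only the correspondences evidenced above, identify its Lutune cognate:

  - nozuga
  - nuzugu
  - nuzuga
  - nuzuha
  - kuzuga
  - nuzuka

veskol ~ veskul, bodamno ~ budamnu — Orlena o corresponds to Lutune u after a consonant, before a consonant other than r, m, n, p, b, f, v.
duka ~ duga — Orlena k corresponds to Lutune g between vowels (before a back vowel).
Applying these to Orlena 'nozuka':
  nozuka → nuzuka   (o→u after a consonant, before a consonant other than r, m, n, p, b, f, v)
  nuzuka → nuzuga   (k→g between vowels (before a back vowel))
So the Lutune cognate is 'nuzuga'.

nuzuga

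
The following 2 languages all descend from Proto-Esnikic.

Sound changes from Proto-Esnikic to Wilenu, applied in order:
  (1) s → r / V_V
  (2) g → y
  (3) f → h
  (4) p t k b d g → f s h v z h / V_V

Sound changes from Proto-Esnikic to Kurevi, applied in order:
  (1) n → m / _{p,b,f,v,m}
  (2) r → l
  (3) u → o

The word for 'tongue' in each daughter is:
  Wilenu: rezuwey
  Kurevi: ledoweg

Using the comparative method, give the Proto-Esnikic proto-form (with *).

Position 4: Wilenu has u, Kurevi has o. Wilenu preserves u here (none of its changes turn any other segment into u), so the proto-segment is *u.
Position 1: Wilenu has r, Kurevi has l. Taking the neighbouring segments as reconstructed: Wilenu r can only go back to *r; Kurevi l could go back to *l or *r — the one source consistent with every daughter is *r.
Continuing position by position gives *reduweg; check it forward:
Wilenu: start from *reduweg.
  rule 1: no change — reduweg
  rule 2 (unconditioned shift): reduweg → reduwey
  rule 3: no change — reduwey
  rule 4 (intervocalic lenition): reduwey → rezuwey
  ⇒ Wilenu rezuwey
Kurevi: *reduweg > leduweg > ledoweg  (by unconditioned shift, vowel merger)
No other proto-form is consistent with every reflex, so the reconstruction is *reduweg.

*reduweg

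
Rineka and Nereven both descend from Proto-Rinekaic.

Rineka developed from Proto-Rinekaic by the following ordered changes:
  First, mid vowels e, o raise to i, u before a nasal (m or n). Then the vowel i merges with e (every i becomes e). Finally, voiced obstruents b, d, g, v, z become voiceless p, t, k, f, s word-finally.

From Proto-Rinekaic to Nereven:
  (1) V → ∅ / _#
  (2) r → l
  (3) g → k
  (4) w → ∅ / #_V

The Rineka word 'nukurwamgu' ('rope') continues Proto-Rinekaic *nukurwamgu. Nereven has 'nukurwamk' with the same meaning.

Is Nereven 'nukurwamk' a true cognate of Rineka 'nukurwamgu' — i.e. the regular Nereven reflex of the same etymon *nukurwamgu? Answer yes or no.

no

Derive the expected Nereven reflex of *nukurwamgu:
Nereven: *nukurwamgu
  nukurwamgu → nukurwamg   [apocope]
  nukurwamg → nukulwamg   [unconditioned shift]
  nukulwamg → nukulwamk   [unconditioned shift]
  nukulwamk (rule 4 does not apply)
  giving Nereven nukulwamk.
The regular Nereven reflex would be 'nukulwamk', but the attested form is 'nukurwamk'. The correspondence is irregular, so they are not cognates (the Nereven form has a different source).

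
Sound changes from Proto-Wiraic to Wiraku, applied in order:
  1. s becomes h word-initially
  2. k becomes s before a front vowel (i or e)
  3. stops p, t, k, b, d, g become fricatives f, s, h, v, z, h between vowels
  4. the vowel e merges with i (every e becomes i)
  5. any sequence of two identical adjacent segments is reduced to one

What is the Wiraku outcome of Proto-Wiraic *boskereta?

Wiraku: *boskereta > bossereta > bosseresa > bossirisa > bosirisa  (by palatalisation, intervocalic lenition, vowel merger, degemination)

bosirisa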